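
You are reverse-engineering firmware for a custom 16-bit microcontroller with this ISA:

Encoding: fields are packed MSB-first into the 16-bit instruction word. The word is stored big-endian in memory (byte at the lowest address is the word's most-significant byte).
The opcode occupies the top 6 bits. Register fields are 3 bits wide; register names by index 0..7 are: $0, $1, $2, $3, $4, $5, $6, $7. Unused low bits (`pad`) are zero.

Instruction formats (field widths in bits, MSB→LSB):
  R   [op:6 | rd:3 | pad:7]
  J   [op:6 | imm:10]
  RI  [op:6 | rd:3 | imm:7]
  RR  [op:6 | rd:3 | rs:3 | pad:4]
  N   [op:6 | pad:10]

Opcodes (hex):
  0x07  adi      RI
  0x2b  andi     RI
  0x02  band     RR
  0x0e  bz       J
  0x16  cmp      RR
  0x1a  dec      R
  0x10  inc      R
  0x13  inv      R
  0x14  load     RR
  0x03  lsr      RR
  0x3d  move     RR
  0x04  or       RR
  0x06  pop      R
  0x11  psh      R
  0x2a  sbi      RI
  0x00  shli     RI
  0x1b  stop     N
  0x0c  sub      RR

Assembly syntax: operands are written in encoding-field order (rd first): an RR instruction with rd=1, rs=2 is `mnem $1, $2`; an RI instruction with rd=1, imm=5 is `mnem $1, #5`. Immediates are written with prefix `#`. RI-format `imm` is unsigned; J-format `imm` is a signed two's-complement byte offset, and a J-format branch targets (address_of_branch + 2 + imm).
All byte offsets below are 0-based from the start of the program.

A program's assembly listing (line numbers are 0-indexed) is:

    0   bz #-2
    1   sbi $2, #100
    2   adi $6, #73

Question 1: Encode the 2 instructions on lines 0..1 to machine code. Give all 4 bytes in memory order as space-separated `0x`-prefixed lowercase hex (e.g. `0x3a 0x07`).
0. bz fields op=0xe:6|imm=-2:10 → word 3bfeh → 3b fe
1. sbi fields op=0x2a:6|rd=2:3|imm=100:7 → word a964h → a9 64

0x3b 0xfe 0xa9 0x64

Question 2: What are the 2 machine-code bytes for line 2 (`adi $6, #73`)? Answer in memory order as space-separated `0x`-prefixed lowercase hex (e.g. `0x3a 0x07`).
L2: adi op=0x7:6|rd=6:3|imm=73:7 ⇒ 0x1f49 ⇒ big 1f 49

0x1f 0x49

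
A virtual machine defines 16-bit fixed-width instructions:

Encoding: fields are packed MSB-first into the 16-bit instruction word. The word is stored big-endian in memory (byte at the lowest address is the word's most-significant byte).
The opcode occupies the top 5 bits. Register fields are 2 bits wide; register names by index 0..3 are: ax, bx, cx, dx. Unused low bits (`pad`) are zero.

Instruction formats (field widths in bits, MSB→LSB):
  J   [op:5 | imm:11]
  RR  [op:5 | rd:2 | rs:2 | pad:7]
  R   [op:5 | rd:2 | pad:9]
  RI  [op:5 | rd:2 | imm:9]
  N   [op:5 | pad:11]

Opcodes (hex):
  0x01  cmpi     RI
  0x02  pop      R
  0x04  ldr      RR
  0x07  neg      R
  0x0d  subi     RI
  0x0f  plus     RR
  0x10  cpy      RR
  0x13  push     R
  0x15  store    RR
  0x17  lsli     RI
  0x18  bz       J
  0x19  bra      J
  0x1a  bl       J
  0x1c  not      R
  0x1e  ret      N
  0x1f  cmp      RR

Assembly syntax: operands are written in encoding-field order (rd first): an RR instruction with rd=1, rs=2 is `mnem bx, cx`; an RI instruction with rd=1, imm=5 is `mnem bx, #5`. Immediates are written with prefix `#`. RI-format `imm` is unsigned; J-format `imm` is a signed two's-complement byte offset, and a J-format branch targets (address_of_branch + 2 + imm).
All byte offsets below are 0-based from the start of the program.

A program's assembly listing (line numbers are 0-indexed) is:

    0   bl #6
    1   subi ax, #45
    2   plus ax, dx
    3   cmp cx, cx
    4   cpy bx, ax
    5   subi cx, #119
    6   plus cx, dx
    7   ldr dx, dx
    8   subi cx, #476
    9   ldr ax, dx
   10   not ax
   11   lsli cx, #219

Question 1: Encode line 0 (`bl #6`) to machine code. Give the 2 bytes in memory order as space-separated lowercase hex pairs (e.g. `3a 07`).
L0: bl op=0x1a:5|imm=6:11 ⇒ 0xd006 ⇒ big d0 06

d0 06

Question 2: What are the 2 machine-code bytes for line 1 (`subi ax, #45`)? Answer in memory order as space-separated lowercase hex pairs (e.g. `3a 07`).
68 2d

line 1 (subi): pack op=0xd:5|rd=0:2|imm=45:9 = 0x682d; big→ 68 2d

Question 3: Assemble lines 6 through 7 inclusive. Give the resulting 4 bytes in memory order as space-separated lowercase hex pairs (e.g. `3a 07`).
L6: plus op=0xf:5|rd=2:2|rs=3:2|pad=0:7 ⇒ 0x7d80 ⇒ big 7d 80
L7: ldr op=0x4:5|rd=3:2|rs=3:2|pad=0:7 ⇒ 0x2780 ⇒ big 27 80

7d 80 27 80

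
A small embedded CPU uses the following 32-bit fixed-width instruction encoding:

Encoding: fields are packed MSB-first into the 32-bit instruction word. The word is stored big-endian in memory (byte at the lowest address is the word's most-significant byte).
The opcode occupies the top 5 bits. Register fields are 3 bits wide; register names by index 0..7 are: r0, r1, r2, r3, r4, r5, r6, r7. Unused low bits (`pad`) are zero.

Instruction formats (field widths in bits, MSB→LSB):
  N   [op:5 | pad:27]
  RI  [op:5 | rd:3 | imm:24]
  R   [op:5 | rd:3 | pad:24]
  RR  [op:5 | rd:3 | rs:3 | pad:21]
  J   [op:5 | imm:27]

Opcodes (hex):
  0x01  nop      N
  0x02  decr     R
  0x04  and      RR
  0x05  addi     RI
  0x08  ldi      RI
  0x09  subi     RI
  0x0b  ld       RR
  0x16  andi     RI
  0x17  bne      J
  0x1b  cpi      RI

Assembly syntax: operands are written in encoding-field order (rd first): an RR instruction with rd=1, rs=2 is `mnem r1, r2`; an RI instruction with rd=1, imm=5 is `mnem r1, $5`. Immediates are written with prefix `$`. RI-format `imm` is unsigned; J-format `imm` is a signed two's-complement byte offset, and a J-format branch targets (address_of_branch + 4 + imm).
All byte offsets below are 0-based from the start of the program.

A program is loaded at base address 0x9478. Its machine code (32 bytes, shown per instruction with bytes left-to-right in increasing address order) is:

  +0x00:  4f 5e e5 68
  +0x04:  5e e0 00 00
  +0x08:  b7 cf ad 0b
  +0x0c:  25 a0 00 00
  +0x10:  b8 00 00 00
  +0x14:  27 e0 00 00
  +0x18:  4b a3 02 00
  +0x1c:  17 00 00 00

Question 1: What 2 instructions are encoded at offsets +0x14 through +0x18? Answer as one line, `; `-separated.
and r7, r7; subi r3, $10682880

+0x14: 27 e0 00 00 ⇒ word 0x27e00000 (big)
  op=0x27e00000>>27=0x4 ⇒ and (RR)
  rd: (w>>24)&0x7=0x7 → r7
  rs: (w>>21)&0x7=0x7 → r7
+0x18: 4b a3 02 00 ⇒ word 0x4ba30200 (big)
  op=0x4ba30200>>27=0x9 ⇒ subi (RI)
  rd: (w>>24)&0x7=0x3 → r3
  imm: (w>>0)&0xffffff=0xa30200 → $10682880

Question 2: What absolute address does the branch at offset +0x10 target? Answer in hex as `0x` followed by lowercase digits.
0x948c

+0x10: b8 00 00 00 ⇒ word 0xb8000000 (big)
  op=0xb8000000>>27=0x17 ⇒ bne (J)
  imm: (w>>0)&0x7ffffff=0x0 → $0
  target = base 0x9478 + off 0x10 + 4 + imm 0 = 0x948c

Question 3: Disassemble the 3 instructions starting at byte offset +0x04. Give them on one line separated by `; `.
+0x04: 5e e0 00 00 ⇒ word 0x5ee00000 (big)
  op=0x5ee00000>>27=0xb ⇒ ld (RR)
  [26:24] rd=6 = r6
  [23:21] rs=7 = r7
+0x08: b7 cf ad 0b ⇒ word 0xb7cfad0b (big)
  op=0xb7cfad0b>>27=0x16 ⇒ andi (RI)
  [26:24] rd=7 = r7
  [23:0] imm=13610251 = $13610251
+0x0c: 25 a0 00 00 ⇒ word 0x25a00000 (big)
  op=0x25a00000>>27=0x4 ⇒ and (RR)
  [26:24] rd=5 = r5
  [23:21] rs=5 = r5

ld r6, r7; andi r7, $13610251; and r5, r5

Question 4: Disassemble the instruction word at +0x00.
[00] 4f 5e e5 68 → 0x4f5ee568
  opcode bits[31:27]=0x9: subi/RI
  rd: (w>>24)&0x7=0x7 → r7
  imm: (w>>0)&0xffffff=0x5ee568 → $6219112

subi r7, $6219112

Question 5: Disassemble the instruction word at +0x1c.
decr r7

@+1c  big-endian(17 00 00 00) = 0x17000000
  opcode bits[31:27]=0x2: decr/R
  [26:24] rd=7 = r7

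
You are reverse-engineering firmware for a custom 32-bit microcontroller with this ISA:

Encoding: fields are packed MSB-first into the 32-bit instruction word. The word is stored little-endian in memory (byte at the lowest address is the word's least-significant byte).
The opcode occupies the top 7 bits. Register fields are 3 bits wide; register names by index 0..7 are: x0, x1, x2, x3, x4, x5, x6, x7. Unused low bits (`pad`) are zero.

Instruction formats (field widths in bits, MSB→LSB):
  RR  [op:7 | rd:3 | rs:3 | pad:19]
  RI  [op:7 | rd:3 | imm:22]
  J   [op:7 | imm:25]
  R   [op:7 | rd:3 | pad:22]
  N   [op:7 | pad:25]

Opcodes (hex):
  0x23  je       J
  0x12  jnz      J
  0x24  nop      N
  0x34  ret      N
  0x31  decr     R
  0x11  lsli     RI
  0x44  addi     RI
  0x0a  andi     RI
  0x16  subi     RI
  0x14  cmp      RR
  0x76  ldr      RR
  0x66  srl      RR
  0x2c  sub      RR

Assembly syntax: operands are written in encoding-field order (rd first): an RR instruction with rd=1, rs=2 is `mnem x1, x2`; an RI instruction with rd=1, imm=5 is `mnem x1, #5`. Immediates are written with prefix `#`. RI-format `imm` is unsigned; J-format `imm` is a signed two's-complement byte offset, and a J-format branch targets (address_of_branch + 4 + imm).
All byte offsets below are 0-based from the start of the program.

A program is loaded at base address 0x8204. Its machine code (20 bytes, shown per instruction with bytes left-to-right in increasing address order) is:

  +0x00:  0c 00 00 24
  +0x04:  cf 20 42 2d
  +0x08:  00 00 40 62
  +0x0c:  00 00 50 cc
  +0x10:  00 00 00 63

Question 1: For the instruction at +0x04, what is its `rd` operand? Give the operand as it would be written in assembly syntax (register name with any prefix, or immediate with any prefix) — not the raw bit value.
off 0x04: read cf 20 42 2d as little → 0x2d4220cf
  op=0x2d4220cf>>25=0x16 ⇒ subi (RI)
  rd: (w>>22)&0x7=0x5 → x5
  imm: (w>>0)&0x3fffff=0x220cf → #139471

x5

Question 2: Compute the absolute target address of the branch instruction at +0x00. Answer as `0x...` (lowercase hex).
0x8214

off 0x00: read 0c 00 00 24 as little → 0x2400000c
  opcode bits[31:25]=0x12: jnz/J
  imm: (w>>0)&0x1ffffff=0xc → #12
  target = base 0x8204 + off 0x00 + 4 + imm 12 = 0x8214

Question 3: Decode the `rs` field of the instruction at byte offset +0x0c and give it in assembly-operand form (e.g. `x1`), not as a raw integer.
off 0x0c: read 00 00 50 cc as little → 0xcc500000
  opcode bits[31:25]=0x66: srl/RR
  rd: (w>>22)&0x7=0x1 → x1
  rs: (w>>19)&0x7=0x2 → x2

x2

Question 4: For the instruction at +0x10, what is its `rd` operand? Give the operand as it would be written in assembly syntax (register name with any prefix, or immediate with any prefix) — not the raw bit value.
+0x10: 00 00 00 63 ⇒ word 0x63000000 (little)
  top 7b → 0x31 → decr [R]
  rd@[24:22]=0x4 ⇒ x4

x4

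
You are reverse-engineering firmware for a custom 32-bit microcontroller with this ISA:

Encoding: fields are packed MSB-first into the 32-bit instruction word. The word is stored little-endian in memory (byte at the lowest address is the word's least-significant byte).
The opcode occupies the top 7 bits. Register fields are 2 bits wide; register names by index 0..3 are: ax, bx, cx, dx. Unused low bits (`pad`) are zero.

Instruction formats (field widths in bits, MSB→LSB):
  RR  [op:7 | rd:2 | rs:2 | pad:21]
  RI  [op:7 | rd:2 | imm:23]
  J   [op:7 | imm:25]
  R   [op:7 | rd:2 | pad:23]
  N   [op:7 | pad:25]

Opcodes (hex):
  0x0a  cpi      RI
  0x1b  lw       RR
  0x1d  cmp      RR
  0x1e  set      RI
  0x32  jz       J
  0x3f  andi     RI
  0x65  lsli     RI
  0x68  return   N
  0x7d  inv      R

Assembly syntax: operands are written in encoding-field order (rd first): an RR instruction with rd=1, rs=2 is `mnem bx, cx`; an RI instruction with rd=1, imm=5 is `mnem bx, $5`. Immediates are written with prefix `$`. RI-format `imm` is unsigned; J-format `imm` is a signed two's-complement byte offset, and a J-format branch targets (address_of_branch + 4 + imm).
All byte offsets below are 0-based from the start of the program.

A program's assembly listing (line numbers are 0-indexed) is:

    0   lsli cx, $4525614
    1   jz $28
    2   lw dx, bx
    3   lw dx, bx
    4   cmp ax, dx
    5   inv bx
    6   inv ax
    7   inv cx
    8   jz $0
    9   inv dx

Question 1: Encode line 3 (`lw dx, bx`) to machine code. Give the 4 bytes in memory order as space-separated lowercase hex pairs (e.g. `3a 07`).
00 00 a0 37

line 3 (lw): pack op=0x1b:7|rd=3:2|rs=1:2|pad=0:21 = 0x37a00000; little→ 00 00 a0 37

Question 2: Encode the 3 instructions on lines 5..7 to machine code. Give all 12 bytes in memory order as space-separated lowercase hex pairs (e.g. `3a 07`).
L5: inv op=0x7d:7|rd=1:2|pad=0:23 ⇒ 0xfa800000 ⇒ little 00 00 80 fa
L6: inv op=0x7d:7|rd=0:2|pad=0:23 ⇒ 0xfa000000 ⇒ little 00 00 00 fa
L7: inv op=0x7d:7|rd=2:2|pad=0:23 ⇒ 0xfb000000 ⇒ little 00 00 00 fb

00 00 80 fa 00 00 00 fa 00 00 00 fb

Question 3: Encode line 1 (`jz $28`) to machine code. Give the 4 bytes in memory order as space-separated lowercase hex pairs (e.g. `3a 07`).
L1: jz op=0x32:7|imm=28:25 ⇒ 0x6400001c ⇒ little 1c 00 00 64

1c 00 00 64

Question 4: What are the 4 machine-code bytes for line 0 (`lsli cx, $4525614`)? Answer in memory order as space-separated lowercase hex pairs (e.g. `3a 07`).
2e 0e 45 cb

L0: lsli op=0x65:7|rd=2:2|imm=4525614:23 ⇒ 0xcb450e2e ⇒ little 2e 0e 45 cb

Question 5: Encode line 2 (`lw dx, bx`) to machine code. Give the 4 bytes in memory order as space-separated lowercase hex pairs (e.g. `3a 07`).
2. lw fields op=0x1b:7|rd=3:2|rs=1:2|pad=0:21 → word 37a00000h → 00 00 a0 37

00 00 a0 37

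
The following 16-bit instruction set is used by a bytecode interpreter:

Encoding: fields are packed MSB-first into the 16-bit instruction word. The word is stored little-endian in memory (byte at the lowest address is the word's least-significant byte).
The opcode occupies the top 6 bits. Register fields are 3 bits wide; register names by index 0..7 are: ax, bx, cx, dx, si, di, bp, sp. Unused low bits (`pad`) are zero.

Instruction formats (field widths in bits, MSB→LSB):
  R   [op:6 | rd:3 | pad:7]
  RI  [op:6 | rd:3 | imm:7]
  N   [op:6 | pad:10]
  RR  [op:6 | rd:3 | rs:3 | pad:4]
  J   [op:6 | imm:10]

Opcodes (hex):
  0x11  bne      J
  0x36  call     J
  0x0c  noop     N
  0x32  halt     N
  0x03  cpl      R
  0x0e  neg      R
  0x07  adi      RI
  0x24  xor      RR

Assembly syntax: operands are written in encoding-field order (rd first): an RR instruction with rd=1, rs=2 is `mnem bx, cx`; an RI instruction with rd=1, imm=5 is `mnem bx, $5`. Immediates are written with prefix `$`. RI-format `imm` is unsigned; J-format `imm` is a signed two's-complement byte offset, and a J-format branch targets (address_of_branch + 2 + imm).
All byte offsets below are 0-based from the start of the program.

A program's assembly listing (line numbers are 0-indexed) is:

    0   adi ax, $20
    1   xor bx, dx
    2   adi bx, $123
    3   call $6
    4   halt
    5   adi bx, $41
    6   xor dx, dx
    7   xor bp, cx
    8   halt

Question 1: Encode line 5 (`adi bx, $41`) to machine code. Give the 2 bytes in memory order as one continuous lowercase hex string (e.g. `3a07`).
a91c

L5: adi op=0x7:6|rd=1:3|imm=41:7 ⇒ 0x1ca9 ⇒ little a9 1c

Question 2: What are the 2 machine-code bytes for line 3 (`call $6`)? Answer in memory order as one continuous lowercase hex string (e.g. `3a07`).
L3: call op=0x36:6|imm=6:10 ⇒ 0xd806 ⇒ little 06 d8

06d8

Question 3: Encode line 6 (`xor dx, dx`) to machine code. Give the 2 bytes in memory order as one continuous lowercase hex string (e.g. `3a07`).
L6: xor op=0x24:6|rd=3:3|rs=3:3|pad=0:4 ⇒ 0x91b0 ⇒ little b0 91

b091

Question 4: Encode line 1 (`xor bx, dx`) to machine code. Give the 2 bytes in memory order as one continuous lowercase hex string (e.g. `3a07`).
b090

L1: xor op=0x24:6|rd=1:3|rs=3:3|pad=0:4 ⇒ 0x90b0 ⇒ little b0 90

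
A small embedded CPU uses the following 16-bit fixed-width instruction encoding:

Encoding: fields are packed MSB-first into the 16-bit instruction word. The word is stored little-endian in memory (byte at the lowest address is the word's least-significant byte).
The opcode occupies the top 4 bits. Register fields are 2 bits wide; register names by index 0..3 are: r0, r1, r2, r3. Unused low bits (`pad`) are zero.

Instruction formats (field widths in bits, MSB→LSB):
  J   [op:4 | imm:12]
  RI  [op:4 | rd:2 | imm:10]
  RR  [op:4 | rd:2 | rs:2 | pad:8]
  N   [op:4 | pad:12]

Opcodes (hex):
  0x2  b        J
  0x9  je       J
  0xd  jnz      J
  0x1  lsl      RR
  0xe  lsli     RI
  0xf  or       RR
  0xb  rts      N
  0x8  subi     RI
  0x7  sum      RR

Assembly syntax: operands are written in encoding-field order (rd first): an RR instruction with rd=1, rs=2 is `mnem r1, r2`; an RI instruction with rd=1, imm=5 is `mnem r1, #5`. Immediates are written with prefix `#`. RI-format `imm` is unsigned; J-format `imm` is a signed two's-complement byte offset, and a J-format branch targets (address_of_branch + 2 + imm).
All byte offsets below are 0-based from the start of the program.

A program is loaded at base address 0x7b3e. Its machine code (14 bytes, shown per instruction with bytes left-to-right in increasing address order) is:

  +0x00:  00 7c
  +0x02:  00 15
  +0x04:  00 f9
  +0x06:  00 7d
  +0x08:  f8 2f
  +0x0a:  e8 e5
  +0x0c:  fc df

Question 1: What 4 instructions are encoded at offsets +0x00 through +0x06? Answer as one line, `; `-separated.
+0x00: 00 7c ⇒ word 0x7c00 (little)
  opcode bits[15:12]=0x7: sum/RR
  rd@[11:10]=0x3 ⇒ r3
  rs@[9:8]=0x0 ⇒ r0
+0x02: 00 15 ⇒ word 0x1500 (little)
  opcode bits[15:12]=0x1: lsl/RR
  rd@[11:10]=0x1 ⇒ r1
  rs@[9:8]=0x1 ⇒ r1
+0x04: 00 f9 ⇒ word 0xf900 (little)
  opcode bits[15:12]=0xf: or/RR
  rd@[11:10]=0x2 ⇒ r2
  rs@[9:8]=0x1 ⇒ r1
+0x06: 00 7d ⇒ word 0x7d00 (little)
  opcode bits[15:12]=0x7: sum/RR
  rd@[11:10]=0x3 ⇒ r3
  rs@[9:8]=0x1 ⇒ r1

sum r3, r0; lsl r1, r1; or r2, r1; sum r3, r1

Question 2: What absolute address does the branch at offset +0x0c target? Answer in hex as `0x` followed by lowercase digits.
off 0x0c: read fc df as little → 0xdffc
  top 4b → 0xd → jnz [J]
  [11:0] imm=4092 (s12→-4) = #-4
  target = base 0x7b3e + off 0x0c + 2 + imm -4 = 0x7b48

0x7b48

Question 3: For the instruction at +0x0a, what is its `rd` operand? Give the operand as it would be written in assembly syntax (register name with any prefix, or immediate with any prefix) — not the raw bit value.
off 0x0a: read e8 e5 as little → 0xe5e8
  top 4b → 0xe → lsli [RI]
  rd: (w>>10)&0x3=0x1 → r1
  imm: (w>>0)&0x3ff=0x1e8 → #488

r1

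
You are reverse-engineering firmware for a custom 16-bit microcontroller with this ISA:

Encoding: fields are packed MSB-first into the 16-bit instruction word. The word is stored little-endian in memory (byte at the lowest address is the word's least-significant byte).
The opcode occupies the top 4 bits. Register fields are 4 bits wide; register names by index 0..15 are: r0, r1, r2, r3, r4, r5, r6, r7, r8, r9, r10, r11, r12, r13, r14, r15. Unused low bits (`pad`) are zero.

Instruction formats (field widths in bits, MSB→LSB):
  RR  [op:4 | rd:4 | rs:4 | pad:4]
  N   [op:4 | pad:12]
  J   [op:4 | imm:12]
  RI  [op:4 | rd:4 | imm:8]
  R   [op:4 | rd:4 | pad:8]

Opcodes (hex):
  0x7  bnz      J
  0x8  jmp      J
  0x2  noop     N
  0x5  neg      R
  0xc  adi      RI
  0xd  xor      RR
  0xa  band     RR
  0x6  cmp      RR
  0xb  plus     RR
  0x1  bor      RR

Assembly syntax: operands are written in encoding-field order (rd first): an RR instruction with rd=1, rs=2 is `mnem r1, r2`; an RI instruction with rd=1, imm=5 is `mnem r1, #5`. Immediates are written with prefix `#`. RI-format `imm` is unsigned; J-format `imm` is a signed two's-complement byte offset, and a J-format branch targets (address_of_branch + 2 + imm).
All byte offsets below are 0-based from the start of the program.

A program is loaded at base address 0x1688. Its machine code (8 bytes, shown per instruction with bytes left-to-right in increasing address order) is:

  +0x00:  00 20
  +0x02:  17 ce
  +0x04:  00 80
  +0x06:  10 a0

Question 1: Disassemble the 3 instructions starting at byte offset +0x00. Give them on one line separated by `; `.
noop; adi r14, #23; jmp #0

+0x00: 00 20 ⇒ word 0x2000 (little)
  opcode bits[15:12]=0x2: noop/N
+0x02: 17 ce ⇒ word 0xce17 (little)
  opcode bits[15:12]=0xc: adi/RI
  rd: (w>>8)&0xf=0xe → r14
  imm: (w>>0)&0xff=0x17 → #23
+0x04: 00 80 ⇒ word 0x8000 (little)
  opcode bits[15:12]=0x8: jmp/J
  imm: (w>>0)&0xfff=0x0 → #0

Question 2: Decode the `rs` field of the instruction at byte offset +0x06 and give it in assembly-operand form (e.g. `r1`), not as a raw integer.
r1

+0x06: 10 a0 ⇒ word 0xa010 (little)
  op=0xa010>>12=0xa ⇒ band (RR)
  [11:8] rd=0 = r0
  [7:4] rs=1 = r1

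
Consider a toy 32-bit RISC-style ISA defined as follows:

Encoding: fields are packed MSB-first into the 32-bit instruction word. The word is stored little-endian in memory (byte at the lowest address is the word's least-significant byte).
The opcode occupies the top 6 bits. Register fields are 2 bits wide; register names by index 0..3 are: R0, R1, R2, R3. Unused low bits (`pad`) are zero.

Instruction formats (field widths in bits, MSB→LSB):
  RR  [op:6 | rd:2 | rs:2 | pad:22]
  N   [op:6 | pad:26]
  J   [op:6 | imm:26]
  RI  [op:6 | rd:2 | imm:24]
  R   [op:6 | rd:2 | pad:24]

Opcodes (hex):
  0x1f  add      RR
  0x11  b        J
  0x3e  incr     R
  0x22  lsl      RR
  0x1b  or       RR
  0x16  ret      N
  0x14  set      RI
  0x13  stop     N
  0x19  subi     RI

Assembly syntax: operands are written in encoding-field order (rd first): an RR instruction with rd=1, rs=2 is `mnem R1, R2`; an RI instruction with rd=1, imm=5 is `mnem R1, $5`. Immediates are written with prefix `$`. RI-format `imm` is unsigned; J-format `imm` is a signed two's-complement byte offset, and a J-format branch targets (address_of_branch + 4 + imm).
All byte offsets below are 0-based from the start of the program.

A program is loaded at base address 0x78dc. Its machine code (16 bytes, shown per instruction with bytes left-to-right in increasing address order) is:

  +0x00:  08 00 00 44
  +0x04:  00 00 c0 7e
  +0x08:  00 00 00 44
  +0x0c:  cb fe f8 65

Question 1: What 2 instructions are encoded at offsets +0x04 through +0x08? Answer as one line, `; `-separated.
add R2, R3; b $0

+0x04: 00 00 c0 7e ⇒ word 0x7ec00000 (little)
  op=0x7ec00000>>26=0x1f ⇒ add (RR)
  [25:24] rd=2 = R2
  [23:22] rs=3 = R3
+0x08: 00 00 00 44 ⇒ word 0x44000000 (little)
  op=0x44000000>>26=0x11 ⇒ b (J)
  [25:0] imm=0 = $0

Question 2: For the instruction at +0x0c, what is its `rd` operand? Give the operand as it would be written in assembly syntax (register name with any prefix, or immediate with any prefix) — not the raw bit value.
R1

@+0c  little-endian(cb fe f8 65) = 0x65f8fecb
  op=0x65f8fecb>>26=0x19 ⇒ subi (RI)
  rd@[25:24]=0x1 ⇒ R1
  imm@[23:0]=0xf8fecb ⇒ $16318155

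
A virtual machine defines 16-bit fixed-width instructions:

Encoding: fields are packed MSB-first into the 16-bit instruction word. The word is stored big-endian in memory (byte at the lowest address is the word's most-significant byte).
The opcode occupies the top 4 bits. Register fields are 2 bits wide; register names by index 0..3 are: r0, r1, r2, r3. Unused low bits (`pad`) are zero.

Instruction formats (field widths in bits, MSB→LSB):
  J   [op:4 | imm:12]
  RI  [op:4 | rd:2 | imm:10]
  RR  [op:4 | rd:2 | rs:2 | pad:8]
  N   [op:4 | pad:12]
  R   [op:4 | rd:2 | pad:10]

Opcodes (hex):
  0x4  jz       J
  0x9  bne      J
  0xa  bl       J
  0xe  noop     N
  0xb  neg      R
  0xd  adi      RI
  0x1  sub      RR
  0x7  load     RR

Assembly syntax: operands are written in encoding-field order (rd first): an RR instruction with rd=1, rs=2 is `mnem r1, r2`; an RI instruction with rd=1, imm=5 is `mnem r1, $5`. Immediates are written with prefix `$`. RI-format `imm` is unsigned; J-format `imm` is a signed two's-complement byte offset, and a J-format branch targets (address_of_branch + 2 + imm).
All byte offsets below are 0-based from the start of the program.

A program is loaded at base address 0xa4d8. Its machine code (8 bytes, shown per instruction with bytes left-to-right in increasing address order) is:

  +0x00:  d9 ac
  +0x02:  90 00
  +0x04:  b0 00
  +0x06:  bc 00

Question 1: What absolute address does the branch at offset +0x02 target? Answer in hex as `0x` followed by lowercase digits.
0xa4dc

@+02  big-endian(90 00) = 0x9000
  op=0x9000>>12=0x9 ⇒ bne (J)
  imm: (w>>0)&0xfff=0x0 → $0
  target = base 0xa4d8 + off 0x02 + 2 + imm 0 = 0xa4dc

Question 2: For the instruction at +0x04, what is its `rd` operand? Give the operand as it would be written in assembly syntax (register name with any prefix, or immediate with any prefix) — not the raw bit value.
r0

[04] b0 00 → 0xb000
  opcode bits[15:12]=0xb: neg/R
  rd@[11:10]=0x0 ⇒ r0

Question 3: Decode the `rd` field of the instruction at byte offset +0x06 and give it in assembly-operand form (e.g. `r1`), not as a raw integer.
r3

off 0x06: read bc 00 as big → 0xbc00
  top 4b → 0xb → neg [R]
  rd: (w>>10)&0x3=0x3 → r3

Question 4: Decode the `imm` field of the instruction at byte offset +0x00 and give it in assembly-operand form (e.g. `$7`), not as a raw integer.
+0x00: d9 ac ⇒ word 0xd9ac (big)
  op=0xd9ac>>12=0xd ⇒ adi (RI)
  rd: (w>>10)&0x3=0x2 → r2
  imm: (w>>0)&0x3ff=0x1ac → $428

$428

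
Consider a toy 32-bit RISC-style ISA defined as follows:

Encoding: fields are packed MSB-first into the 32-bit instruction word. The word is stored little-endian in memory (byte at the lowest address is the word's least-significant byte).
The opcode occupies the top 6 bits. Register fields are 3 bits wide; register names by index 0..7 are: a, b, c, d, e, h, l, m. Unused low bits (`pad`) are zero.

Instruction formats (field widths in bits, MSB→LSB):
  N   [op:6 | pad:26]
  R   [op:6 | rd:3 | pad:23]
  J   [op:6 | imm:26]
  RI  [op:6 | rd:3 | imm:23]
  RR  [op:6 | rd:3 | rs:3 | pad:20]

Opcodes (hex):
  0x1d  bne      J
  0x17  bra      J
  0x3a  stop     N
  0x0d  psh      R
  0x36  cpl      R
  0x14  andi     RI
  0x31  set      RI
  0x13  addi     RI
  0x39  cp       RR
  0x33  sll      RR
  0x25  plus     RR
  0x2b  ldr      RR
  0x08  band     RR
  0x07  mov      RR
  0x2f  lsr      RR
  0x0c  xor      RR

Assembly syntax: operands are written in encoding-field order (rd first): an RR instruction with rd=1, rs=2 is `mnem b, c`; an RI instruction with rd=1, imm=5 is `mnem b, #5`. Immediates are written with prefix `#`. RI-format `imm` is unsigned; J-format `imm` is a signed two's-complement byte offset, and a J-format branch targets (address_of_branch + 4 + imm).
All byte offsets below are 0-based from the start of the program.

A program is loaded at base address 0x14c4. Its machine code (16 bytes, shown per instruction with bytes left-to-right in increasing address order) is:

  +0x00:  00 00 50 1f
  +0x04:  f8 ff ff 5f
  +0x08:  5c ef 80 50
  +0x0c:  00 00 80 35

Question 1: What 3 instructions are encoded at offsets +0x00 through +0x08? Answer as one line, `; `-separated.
+0x00: 00 00 50 1f ⇒ word 0x1f500000 (little)
  opcode bits[31:26]=0x7: mov/RR
  rd@[25:23]=0x6 ⇒ l
  rs@[22:20]=0x5 ⇒ h
+0x04: f8 ff ff 5f ⇒ word 0x5ffffff8 (little)
  opcode bits[31:26]=0x17: bra/J
  imm@[25:0]=0x3fffff8 (s26→-8) ⇒ #-8
+0x08: 5c ef 80 50 ⇒ word 0x5080ef5c (little)
  opcode bits[31:26]=0x14: andi/RI
  rd@[25:23]=0x1 ⇒ b
  imm@[22:0]=0xef5c ⇒ #61276

mov l, h; bra #-8; andi b, #61276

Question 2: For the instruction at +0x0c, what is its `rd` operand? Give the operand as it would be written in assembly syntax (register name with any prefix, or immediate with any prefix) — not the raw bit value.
[0c] 00 00 80 35 → 0x35800000
  top 6b → 0xd → psh [R]
  [25:23] rd=3 = d

d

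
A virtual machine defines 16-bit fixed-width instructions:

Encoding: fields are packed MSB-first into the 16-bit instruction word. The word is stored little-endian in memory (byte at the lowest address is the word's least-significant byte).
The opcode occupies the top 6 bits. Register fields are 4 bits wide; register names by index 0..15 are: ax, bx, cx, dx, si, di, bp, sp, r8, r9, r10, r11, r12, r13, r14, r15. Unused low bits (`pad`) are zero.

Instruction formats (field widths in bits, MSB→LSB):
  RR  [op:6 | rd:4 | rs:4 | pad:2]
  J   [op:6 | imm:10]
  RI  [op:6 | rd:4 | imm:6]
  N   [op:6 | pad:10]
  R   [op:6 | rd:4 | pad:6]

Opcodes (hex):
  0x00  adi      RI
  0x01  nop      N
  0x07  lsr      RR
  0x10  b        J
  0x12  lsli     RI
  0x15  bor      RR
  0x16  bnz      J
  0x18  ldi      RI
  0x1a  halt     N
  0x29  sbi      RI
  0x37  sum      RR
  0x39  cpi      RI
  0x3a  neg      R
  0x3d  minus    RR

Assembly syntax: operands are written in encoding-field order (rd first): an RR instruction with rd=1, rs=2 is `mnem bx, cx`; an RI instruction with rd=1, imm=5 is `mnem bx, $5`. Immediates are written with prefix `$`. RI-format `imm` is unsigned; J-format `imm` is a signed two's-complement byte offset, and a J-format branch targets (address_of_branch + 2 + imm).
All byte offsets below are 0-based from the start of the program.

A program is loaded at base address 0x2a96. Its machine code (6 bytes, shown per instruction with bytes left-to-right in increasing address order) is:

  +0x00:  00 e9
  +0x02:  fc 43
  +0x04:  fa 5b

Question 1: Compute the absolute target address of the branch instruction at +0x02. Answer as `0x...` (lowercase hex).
@+02  little-endian(fc 43) = 0x43fc
  top 6b → 0x10 → b [J]
  imm: (w>>0)&0x3ff=0x3fc (s10→-4) → $-4
  target = base 0x2a96 + off 0x02 + 2 + imm -4 = 0x2a96

0x2a96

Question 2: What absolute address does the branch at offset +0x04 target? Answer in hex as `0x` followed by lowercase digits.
[04] fa 5b → 0x5bfa
  opcode bits[15:10]=0x16: bnz/J
  imm: (w>>0)&0x3ff=0x3fa (s10→-6) → $-6
  target = base 0x2a96 + off 0x04 + 2 + imm -6 = 0x2a96

0x2a96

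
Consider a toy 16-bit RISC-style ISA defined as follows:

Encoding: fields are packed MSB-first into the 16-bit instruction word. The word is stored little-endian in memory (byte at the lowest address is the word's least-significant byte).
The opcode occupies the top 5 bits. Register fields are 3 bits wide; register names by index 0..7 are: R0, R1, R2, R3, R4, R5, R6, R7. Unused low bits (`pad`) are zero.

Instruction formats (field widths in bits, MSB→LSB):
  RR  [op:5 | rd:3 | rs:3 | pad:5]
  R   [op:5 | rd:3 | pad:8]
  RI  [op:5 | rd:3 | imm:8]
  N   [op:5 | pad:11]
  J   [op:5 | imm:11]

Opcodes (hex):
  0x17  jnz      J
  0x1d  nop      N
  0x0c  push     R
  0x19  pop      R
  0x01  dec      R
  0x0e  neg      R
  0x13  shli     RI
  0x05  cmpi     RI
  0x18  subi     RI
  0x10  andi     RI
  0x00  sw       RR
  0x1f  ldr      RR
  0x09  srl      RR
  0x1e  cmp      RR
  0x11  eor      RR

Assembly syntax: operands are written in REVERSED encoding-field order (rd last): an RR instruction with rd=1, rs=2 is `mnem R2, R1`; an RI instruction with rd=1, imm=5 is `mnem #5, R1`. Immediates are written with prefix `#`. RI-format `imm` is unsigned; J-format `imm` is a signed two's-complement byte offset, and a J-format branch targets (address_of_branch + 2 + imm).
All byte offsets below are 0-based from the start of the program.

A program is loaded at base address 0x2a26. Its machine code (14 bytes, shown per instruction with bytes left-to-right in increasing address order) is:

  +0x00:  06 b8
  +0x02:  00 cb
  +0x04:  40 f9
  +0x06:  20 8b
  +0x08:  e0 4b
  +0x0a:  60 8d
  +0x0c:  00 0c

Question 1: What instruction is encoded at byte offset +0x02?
@+02  little-endian(00 cb) = 0xcb00
  op=0xcb00>>11=0x19 ⇒ pop (R)
  [10:8] rd=3 = R3

pop R3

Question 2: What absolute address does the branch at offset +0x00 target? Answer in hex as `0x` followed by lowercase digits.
+0x00: 06 b8 ⇒ word 0xb806 (little)
  opcode bits[15:11]=0x17: jnz/J
  [10:0] imm=6 = #6
  target = base 0x2a26 + off 0x00 + 2 + imm 6 = 0x2a2e

0x2a2e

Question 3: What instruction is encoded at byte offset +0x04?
@+04  little-endian(40 f9) = 0xf940
  opcode bits[15:11]=0x1f: ldr/RR
  rd: (w>>8)&0x7=0x1 → R1
  rs: (w>>5)&0x7=0x2 → R2

ldr R2, R1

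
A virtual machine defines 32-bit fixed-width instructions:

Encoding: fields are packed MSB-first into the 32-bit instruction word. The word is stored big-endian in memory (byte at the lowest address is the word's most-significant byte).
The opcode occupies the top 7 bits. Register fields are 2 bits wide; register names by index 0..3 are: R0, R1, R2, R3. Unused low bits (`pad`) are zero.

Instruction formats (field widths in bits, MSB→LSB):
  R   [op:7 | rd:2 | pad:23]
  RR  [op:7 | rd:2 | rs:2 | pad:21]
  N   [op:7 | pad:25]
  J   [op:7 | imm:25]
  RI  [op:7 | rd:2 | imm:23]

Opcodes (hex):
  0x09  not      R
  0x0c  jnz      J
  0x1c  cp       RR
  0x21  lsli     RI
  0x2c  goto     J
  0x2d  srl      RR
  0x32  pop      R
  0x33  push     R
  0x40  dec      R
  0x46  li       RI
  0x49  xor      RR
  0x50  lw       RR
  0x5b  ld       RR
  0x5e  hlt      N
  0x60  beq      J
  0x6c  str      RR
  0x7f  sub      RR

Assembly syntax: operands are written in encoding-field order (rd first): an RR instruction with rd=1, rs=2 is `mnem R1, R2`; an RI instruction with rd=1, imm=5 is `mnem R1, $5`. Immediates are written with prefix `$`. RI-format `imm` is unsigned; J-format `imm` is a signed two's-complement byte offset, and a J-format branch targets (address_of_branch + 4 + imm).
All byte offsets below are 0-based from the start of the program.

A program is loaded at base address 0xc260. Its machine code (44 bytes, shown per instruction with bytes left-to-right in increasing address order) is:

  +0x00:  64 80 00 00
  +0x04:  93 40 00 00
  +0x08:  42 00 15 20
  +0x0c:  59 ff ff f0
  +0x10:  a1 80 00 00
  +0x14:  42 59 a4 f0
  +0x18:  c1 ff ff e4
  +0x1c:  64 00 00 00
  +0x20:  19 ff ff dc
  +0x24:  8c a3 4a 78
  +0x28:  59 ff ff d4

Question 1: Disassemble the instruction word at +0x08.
+0x08: 42 00 15 20 ⇒ word 0x42001520 (big)
  opcode bits[31:25]=0x21: lsli/RI
  rd: (w>>23)&0x3=0x0 → R0
  imm: (w>>0)&0x7fffff=0x1520 → $5408

lsli R0, $5408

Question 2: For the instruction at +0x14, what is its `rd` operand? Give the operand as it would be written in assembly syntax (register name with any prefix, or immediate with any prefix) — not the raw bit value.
[14] 42 59 a4 f0 → 0x4259a4f0
  top 7b → 0x21 → lsli [RI]
  rd: (w>>23)&0x3=0x0 → R0
  imm: (w>>0)&0x7fffff=0x59a4f0 → $5874928

R0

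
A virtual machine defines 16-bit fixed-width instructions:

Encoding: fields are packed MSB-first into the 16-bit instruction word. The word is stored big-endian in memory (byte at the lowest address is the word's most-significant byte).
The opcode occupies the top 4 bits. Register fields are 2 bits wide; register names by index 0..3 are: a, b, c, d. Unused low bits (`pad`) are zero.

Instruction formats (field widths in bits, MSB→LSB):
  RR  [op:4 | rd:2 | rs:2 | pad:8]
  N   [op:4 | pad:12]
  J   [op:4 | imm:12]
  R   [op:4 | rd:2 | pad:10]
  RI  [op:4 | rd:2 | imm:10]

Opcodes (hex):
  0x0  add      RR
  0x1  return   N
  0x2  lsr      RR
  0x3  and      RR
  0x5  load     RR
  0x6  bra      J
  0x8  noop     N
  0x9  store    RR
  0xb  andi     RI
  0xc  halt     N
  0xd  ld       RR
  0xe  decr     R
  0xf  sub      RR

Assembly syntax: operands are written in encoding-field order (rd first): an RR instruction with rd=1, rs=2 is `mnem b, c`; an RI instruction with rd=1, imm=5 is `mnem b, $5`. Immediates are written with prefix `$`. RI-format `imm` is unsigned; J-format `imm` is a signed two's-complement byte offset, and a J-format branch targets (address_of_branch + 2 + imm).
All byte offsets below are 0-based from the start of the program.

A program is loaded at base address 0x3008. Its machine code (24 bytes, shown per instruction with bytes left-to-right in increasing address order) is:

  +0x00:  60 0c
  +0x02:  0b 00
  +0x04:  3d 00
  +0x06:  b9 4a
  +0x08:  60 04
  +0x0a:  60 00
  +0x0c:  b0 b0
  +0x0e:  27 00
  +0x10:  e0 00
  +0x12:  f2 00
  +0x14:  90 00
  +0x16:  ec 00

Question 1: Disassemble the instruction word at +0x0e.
lsr b, d

@+0e  big-endian(27 00) = 0x2700
  top 4b → 0x2 → lsr [RR]
  [11:10] rd=1 = b
  [9:8] rs=3 = d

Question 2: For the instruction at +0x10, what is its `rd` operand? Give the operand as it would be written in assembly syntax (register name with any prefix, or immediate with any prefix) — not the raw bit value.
a

@+10  big-endian(e0 00) = 0xe000
  opcode bits[15:12]=0xe: decr/R
  rd: (w>>10)&0x3=0x0 → a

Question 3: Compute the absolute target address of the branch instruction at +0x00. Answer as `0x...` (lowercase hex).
0x3016

+0x00: 60 0c ⇒ word 0x600c (big)
  op=0x600c>>12=0x6 ⇒ bra (J)
  imm: (w>>0)&0xfff=0xc → $12
  target = base 0x3008 + off 0x00 + 2 + imm 12 = 0x3016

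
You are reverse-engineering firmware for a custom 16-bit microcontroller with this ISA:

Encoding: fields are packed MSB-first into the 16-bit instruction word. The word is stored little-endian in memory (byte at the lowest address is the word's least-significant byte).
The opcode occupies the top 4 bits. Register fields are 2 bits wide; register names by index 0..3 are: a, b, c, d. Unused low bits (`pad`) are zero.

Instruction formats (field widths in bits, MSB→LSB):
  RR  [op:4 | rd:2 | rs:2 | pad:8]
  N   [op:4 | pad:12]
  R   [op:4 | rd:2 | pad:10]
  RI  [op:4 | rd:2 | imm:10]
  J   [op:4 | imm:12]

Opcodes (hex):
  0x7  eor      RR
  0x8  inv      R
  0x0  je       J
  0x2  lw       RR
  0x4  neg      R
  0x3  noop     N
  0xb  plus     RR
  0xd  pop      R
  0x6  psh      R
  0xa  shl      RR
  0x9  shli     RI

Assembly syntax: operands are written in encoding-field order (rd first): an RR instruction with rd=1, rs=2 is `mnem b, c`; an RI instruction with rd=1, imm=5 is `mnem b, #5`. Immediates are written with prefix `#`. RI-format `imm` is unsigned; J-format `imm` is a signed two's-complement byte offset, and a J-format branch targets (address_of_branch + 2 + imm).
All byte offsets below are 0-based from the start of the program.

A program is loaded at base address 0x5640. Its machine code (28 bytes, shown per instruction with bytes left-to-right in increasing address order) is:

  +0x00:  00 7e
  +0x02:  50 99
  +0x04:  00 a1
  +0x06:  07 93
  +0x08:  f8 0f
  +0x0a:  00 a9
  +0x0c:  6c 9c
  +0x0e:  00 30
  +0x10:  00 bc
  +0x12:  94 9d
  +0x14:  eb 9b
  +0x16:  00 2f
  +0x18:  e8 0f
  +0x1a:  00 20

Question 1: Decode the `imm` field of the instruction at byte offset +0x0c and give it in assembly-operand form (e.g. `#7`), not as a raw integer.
#108

off 0x0c: read 6c 9c as little → 0x9c6c
  opcode bits[15:12]=0x9: shli/RI
  rd@[11:10]=0x3 ⇒ d
  imm@[9:0]=0x6c ⇒ #108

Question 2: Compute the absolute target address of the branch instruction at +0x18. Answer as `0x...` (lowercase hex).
0x5642

+0x18: e8 0f ⇒ word 0x0fe8 (little)
  top 4b → 0x0 → je [J]
  imm@[11:0]=0xfe8 (s12→-24) ⇒ #-24
  target = base 0x5640 + off 0x18 + 2 + imm -24 = 0x5642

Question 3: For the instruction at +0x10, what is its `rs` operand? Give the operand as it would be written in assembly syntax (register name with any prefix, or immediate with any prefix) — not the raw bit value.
[10] 00 bc → 0xbc00
  op=0xbc00>>12=0xb ⇒ plus (RR)
  rd: (w>>10)&0x3=0x3 → d
  rs: (w>>8)&0x3=0x0 → a

a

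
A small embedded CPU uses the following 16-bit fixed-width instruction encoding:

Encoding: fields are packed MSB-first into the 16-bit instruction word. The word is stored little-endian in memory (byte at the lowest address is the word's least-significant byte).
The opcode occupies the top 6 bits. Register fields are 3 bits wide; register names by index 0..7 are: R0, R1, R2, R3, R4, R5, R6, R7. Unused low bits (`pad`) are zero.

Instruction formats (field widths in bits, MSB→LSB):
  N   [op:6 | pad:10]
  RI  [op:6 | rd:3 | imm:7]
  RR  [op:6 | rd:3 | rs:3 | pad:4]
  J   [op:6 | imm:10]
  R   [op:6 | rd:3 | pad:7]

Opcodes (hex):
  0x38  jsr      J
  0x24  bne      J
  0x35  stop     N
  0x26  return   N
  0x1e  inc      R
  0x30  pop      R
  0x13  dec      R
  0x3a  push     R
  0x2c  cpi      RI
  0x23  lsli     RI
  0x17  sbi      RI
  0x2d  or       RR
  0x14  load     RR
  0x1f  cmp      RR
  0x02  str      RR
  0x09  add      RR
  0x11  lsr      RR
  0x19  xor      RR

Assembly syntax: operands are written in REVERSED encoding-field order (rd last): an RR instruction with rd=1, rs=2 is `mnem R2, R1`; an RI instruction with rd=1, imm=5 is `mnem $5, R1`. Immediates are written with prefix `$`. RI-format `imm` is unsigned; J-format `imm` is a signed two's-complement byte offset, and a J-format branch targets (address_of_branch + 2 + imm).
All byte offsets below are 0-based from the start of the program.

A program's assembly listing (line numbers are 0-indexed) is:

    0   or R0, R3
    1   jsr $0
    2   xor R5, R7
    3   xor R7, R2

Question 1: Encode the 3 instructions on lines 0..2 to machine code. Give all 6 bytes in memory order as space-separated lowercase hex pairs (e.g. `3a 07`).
line 0 (or): pack op=0x2d:6|rd=3:3|rs=0:3|pad=0:4 = 0xb580; little→ 80 b5
line 1 (jsr): pack op=0x38:6|imm=0:10 = 0xe000; little→ 00 e0
line 2 (xor): pack op=0x19:6|rd=7:3|rs=5:3|pad=0:4 = 0x67d0; little→ d0 67

80 b5 00 e0 d0 67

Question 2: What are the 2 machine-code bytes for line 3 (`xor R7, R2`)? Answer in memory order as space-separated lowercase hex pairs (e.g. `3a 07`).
70 65

L3: xor op=0x19:6|rd=2:3|rs=7:3|pad=0:4 ⇒ 0x6570 ⇒ little 70 65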